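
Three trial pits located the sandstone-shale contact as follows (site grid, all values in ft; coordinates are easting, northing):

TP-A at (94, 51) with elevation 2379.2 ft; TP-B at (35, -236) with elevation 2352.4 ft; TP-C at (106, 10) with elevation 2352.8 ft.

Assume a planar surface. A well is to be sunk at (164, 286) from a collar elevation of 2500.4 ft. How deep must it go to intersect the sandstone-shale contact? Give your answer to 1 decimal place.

123.2 ft

Let the plane be z = a·easting + b·northing + c.
TP-B−TP-A: −59a − 287b = −26.8;  TP-C−TP-A: 12a − 41b = −26.4.
Solving gives a = −1.10490, b = 0.32052.
Then c = 2379.2 − a·94 − b·51 = 2466.71.
At (164, 286): z_contact = −181.20 + 91.67 + 2466.71 = 2377.18 ft.
Depth below ground = 2500.4 − 2377.18 = 123.2 ft.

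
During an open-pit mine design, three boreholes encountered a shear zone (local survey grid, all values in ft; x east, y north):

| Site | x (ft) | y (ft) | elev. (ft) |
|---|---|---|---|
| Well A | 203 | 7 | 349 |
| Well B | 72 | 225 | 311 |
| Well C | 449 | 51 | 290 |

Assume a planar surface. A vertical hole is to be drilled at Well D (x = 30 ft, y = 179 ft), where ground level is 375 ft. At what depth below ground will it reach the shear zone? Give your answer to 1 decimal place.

42.9 ft

Two edge vectors: Well A→Well B = (-131, 218, -38), Well A→Well C = (246, 44, -59).
Normal n = (Well A→Well B) × (Well A→Well C) = (-11190, -17077, -59392).
So ∂z/∂x = −n_x/n_z = −0.18841 and ∂z/∂y = −n_y/n_z = −0.28753.
Intercept c from Well A: 349 + 38.25 + 2.01 = 389.26.
At (30, 179): z_contact = −5.65 − 51.47 + 389.26 = 332.14 ft.
Depth below ground = 375 − 332.14 = 42.9 ft.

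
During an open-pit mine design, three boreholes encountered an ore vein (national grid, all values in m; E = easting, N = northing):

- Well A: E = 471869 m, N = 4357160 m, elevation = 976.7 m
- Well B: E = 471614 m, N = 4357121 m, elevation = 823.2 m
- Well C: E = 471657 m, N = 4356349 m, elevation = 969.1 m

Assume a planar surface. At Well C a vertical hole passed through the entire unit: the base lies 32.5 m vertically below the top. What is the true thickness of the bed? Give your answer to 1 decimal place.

27.3 m

Two edge vectors: Well A→Well B = (-255, -39, -153.5), Well A→Well C = (-212, -811, -7.6).
Normal n = (Well A→Well B) × (Well A→Well C) = (-124192.1, 30604, 198537).
So ∂z/∂E = −n_x/n_z = 0.62554 and ∂z/∂N = −n_y/n_z = −0.15415.
|∇z| = √(a²+b²) = 0.64425, so dip δ = arctan(0.64425) = 32.79°.
True thickness = vertical thickness × cos δ = 32.5 × cos 32.79° = 27.3 m.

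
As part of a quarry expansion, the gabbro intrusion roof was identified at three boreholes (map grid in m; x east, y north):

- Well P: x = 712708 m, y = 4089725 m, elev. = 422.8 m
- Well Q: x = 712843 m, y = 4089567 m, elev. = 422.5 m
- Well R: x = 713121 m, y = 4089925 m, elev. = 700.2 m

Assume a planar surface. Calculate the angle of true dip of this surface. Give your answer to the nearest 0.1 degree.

32.0°

Let the plane be z = a·x + b·y + c.
Well Q−Well P: 135a − 158b = −0.3;  Well R−Well P: 413a + 200b = 277.4.
Solving gives a = 0.47444, b = 0.40728.
Gradient magnitude |∇z| = √(a² + b²) = √(0.22510 + 0.16587) = 0.62528.
True dip = arctan(0.62528) = 32.0°, dipping toward SW (azimuth ≈ 229°).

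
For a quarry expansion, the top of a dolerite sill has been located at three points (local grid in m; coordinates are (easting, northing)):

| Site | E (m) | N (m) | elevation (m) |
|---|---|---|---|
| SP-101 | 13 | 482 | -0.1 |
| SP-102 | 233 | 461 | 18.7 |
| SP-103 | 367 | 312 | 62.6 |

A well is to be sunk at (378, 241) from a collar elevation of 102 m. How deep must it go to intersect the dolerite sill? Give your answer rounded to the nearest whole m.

22 m

Two edge vectors: SP-101→SP-102 = (220, -21, 18.8), SP-101→SP-103 = (354, -170, 62.7).
Normal n = (SP-101→SP-102) × (SP-101→SP-103) = (1879.3, -7138.8, -29966).
So ∂z/∂E = −n_x/n_z = 0.06271 and ∂z/∂N = −n_y/n_z = −0.23823.
Intercept c from SP-101: -0.1 − 0.82 + 114.83 = 113.91.
At (378, 241): z_contact = 23.7 − 57.4 + 113.91 = 80.2 m.
Depth below ground = 102 − 80.2 = 22 m.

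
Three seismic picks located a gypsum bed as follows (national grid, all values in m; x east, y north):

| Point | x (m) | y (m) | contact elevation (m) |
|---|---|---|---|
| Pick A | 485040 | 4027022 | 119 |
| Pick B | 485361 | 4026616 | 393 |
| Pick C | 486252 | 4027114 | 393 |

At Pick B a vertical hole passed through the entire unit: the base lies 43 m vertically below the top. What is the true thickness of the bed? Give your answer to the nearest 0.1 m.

Two edge vectors: Pick A→Pick B = (321, -406, 274), Pick A→Pick C = (1212, 92, 274).
Normal n = (Pick A→Pick B) × (Pick A→Pick C) = (-136452, 244134, 521604).
So ∂z/∂x = −n_x/n_z = 0.26160 and ∂z/∂y = −n_y/n_z = −0.46804.
|∇z| = √(a²+b²) = 0.53619, so dip δ = arctan(0.53619) = 28.20°.
True thickness = vertical thickness × cos δ = 43 × cos 28.20° = 37.9 m.

37.9 m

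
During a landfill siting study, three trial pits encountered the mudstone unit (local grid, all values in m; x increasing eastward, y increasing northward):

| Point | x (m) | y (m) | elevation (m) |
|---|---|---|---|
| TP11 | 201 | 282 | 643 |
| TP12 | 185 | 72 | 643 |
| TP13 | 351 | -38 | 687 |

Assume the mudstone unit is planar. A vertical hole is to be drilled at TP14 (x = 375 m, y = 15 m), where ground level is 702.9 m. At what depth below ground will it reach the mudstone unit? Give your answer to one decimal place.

10.9 m

Let the plane be z = a·x + b·y + c.
TP12−TP11: −16a − 210b = 0;  TP13−TP11: 150a − 320b = 44.
Solving gives a = 0.25232, b = −0.01922.
Then c = 643 − a·201 − b·282 = 597.70.
At (375, 15): z_contact = 94.62 − 0.29 + 597.70 = 692.04 m.
Depth below ground = 702.9 − 692.04 = 10.9 m.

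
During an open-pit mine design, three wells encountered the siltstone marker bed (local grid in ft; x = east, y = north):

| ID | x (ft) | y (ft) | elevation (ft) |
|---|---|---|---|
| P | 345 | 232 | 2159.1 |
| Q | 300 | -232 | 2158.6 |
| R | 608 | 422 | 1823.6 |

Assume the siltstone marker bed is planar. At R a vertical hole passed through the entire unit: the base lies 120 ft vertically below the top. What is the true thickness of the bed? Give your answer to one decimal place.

Let the plane be z = a·x + b·y + c.
Q−P: −45a − 464b = −0.5;  R−P: 263a + 190b = −335.5.
Solving gives a = −1.37261, b = 0.13420.
|∇z| = √(a²+b²) = 1.37916, so dip δ = arctan(1.37916) = 54.05°.
True thickness = vertical thickness × cos δ = 120 × cos 54.05° = 70.4 ft.

70.4 ft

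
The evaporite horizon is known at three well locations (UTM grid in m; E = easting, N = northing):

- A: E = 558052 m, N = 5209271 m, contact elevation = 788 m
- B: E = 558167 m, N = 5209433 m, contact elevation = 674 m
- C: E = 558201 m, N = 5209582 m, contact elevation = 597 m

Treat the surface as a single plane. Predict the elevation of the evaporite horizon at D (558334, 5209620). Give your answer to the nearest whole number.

529 m

Let the plane be z = a·E + b·N + c.
B−A: 115a + 162b = −114;  C−A: 149a + 311b = −191.
Solving gives a = −0.38806227, b = −0.42822740.
Then c = 788 − a·558052 − b·5209271 = 2448099.51.
At (558334, 5209620): z = −216668.4 − 2230902.0 + 2448099.51 = 529.1 m.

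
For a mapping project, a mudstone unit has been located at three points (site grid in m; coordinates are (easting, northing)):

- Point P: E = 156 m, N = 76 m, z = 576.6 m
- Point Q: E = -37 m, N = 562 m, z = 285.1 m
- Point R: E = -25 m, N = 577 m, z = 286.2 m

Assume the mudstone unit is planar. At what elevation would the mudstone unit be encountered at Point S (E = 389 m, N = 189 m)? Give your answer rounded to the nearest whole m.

665 m

Let the plane be z = a·E + b·N + c.
Point Q−Point P: −193a + 486b = −291.5;  Point R−Point P: −181a + 501b = −290.4.
Solving gives a = 0.56229, b = −0.37650.
Then c = 576.6 − a·156 − b·76 = 517.50.
At (389, 189): z = 218.7 − 71.2 + 517.50 = 665.1 m.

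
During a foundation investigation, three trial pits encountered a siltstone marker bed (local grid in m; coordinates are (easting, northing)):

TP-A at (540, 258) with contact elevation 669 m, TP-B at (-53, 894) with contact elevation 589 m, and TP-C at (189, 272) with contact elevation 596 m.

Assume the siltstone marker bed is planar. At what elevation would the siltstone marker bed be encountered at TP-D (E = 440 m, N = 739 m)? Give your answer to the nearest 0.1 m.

Two edge vectors: TP-A→TP-B = (-593, 636, -80), TP-A→TP-C = (-351, 14, -73).
Normal n = (TP-A→TP-B) × (TP-A→TP-C) = (-45308, -15209, 214934).
So ∂z/∂E = −n_x/n_z = 0.21080 and ∂z/∂N = −n_y/n_z = 0.07076.
Intercept c from TP-A: 669 − 113.83 − 18.26 = 536.91.
At (440, 739): z = 92.8 + 52.3 + 536.91 = 682.0 m.

682.0 m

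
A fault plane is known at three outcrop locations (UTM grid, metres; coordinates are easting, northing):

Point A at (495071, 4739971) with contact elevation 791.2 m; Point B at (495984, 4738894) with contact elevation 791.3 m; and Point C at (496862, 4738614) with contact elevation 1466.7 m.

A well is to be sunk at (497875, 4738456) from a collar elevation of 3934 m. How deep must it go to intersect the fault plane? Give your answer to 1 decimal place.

1540.6 m

Let the plane be z = a·easting + b·northing + c.
Point B−Point A: 913a − 1077b = 0.1;  Point C−Point A: 1791a − 1357b = 675.5.
Solving gives a = 1.054222672, b = 0.893598235.
Then c = 791.2 − a·495071 − b·4739971 = −4756753.59.
At (497875, 4738456): z_contact = 524871.11 + 4234275.92 − 4756753.59 = 2393.44 m.
Depth below ground = 3934 − 2393.44 = 1540.6 m.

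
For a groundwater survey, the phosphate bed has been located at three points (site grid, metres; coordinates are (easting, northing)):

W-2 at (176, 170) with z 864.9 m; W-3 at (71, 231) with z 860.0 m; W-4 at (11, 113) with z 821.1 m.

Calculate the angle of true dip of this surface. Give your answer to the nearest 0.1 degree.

Let the plane be z = a·E + b·N + c.
W-3−W-2: −105a + 61b = −4.9;  W-4−W-2: −165a − 57b = −43.8.
Solving gives a = 0.18387, b = 0.23617.
Gradient magnitude |∇z| = √(a² + b²) = √(0.03381 + 0.05578) = 0.29930.
True dip = arctan(0.29930) = 16.7°, dipping toward SW (azimuth ≈ 218°).

16.7°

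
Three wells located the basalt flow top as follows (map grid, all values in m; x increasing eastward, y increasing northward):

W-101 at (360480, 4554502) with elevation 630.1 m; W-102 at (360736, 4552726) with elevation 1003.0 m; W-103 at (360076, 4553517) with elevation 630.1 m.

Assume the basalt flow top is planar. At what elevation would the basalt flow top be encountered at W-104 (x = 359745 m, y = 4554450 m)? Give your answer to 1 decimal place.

Two edge vectors: W-101→W-102 = (256, -1776, 372.9), W-101→W-103 = (-404, -985, 0).
Normal n = (W-101→W-102) × (W-101→W-103) = (367306.5, -150651.6, -969664).
So ∂z/∂x = −n_x/n_z = 0.378797707 and ∂z/∂y = −n_y/n_z = −0.155364745.
Intercept c from W-101: 630.1 − 136549.00 + 707609.04 = 571690.14.
At (359745, 4554450): z = 136270.6 − 707601.0 + 571690.14 = 359.8 m.

359.8 m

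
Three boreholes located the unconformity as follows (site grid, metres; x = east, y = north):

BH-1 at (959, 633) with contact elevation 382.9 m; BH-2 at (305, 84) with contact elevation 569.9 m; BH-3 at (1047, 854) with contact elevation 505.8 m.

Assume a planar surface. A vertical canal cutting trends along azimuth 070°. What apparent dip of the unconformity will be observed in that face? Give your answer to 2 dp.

35.69°

Let the plane be z = a·x + b·y + c.
BH-2−BH-1: −654a − 549b = 187;  BH-3−BH-1: 88a + 221b = 122.9.
Solving gives a = −1.13071, b = 1.00635.
Unit vector along 070° is (sin 70°, cos 70°) = (0.9397, 0.3420).
Slope in that direction = a·(0.9397) + b·(0.3420) = −0.71833.
Apparent dip = arctan|0.71833| = 35.69° (true dip is 56.5°, so apparent ≤ true as expected).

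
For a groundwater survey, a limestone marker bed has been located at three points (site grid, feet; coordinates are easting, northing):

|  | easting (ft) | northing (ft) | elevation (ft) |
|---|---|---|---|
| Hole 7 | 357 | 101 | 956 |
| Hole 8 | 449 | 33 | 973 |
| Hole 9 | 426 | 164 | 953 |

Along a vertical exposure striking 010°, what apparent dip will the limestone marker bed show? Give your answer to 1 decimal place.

6.9°

Let the plane be z = a·easting + b·northing + c.
Hole 8−Hole 7: 92a − 68b = 17;  Hole 9−Hole 7: 69a + 63b = −3.
Solving gives a = 0.08267, b = −0.13816.
Unit vector along 010° is (sin 10°, cos 10°) = (0.1736, 0.9848).
Slope in that direction = a·(0.1736) + b·(0.9848) = −0.12170.
Apparent dip = arctan|0.12170| = 6.9° (true dip is 9.1°, so apparent ≤ true as expected).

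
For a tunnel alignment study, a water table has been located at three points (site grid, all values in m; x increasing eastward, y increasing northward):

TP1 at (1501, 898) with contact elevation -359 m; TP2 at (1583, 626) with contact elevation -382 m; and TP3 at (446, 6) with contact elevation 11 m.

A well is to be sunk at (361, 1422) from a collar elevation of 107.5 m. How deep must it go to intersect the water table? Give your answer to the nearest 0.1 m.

91.8 m

Let the plane be z = a·x + b·y + c.
TP2−TP1: 82a − 272b = −23;  TP3−TP1: −1055a − 892b = 370.
Solving gives a = −0.336447, b = −0.016870.
Then c = -359 − a·1501 − b·898 = 161.16.
At (361, 1422): z_contact = −121.46 − 23.99 + 161.16 = 15.71 m.
Depth below ground = 107.5 − 15.71 = 91.8 m.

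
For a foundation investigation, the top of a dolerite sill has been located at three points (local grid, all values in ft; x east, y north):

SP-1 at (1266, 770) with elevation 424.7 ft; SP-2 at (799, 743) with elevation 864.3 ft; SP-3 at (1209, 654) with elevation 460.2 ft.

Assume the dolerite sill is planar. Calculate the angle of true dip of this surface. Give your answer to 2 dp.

Let the plane be z = a·x + b·y + c.
SP-2−SP-1: −467a − 27b = 439.6;  SP-3−SP-1: −57a − 116b = 35.5.
Solving gives a = −0.95064, b = 0.16109.
Gradient magnitude |∇z| = √(a² + b²) = √(0.90372 + 0.02595) = 0.96419.
True dip = arctan(0.96419) = 43.96°, dipping toward E (azimuth ≈ 100°).

43.96°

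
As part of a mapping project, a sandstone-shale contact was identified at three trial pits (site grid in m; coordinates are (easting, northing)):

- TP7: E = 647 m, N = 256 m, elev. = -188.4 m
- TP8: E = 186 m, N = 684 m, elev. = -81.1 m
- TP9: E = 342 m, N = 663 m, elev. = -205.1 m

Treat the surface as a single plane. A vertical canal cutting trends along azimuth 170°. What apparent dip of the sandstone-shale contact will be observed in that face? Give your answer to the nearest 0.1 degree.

Two edge vectors: TP7→TP8 = (-461, 428, 107.3), TP7→TP9 = (-305, 407, -16.7).
Normal n = (TP7→TP8) × (TP7→TP9) = (-50818.7, -40425.2, -57087).
So ∂z/∂E = −n_x/n_z = −0.89020 and ∂z/∂N = −n_y/n_z = −0.70813.
Unit vector along 170° is (sin 170°, cos 170°) = (0.1736, -0.9848).
Slope in that direction = a·(0.1736) + b·(-0.9848) = 0.54279.
Apparent dip = arctan|0.54279| = 28.5° (true dip is 48.7°, so apparent ≤ true as expected).

28.5°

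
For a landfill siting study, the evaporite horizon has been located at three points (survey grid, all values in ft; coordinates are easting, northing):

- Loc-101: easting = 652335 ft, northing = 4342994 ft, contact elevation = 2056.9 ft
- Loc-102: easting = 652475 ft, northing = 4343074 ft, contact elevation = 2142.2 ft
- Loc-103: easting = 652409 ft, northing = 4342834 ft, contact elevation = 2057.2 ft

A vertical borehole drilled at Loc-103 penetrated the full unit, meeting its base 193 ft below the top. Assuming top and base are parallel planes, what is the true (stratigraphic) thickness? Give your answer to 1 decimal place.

170.5 ft

Two edge vectors: Loc-101→Loc-102 = (140, 80, 85.3), Loc-101→Loc-103 = (74, -160, 0.3).
Normal n = (Loc-101→Loc-102) × (Loc-101→Loc-103) = (13672, 6270.2, -28320).
So ∂z/∂easting = −n_x/n_z = 0.48277 and ∂z/∂northing = −n_y/n_z = 0.22141.
|∇z| = √(a²+b²) = 0.53112, so dip δ = arctan(0.53112) = 27.97°.
True thickness = vertical thickness × cos δ = 193 × cos 27.97° = 170.5 ft.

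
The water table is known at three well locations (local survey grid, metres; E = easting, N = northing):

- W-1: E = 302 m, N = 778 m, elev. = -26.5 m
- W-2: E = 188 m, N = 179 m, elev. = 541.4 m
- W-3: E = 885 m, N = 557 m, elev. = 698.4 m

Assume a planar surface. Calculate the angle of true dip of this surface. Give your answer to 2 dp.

Let the plane be z = a·E + b·N + c.
W-2−W-1: −114a − 599b = 567.9;  W-3−W-1: 583a − 221b = 724.9.
Solving gives a = 0.82452, b = −1.10500.
Gradient magnitude |∇z| = √(a² + b²) = √(0.67983 + 1.22103) = 1.37872.
True dip = arctan(1.37872) = 54.05°, dipping toward NW (azimuth ≈ 323°).

54.05°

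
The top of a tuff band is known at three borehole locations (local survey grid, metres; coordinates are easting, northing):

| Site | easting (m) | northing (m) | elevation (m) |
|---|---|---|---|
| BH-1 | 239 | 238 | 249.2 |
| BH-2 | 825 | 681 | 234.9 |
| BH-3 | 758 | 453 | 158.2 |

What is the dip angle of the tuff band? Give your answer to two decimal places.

Two edge vectors: BH-1→BH-2 = (586, 443, -14.3), BH-1→BH-3 = (519, 215, -91).
Normal n = (BH-1→BH-2) × (BH-1→BH-3) = (-37238.5, 45904.3, -103927).
So ∂z/∂easting = −n_x/n_z = −0.35831 and ∂z/∂northing = −n_y/n_z = 0.44170.
Gradient magnitude |∇z| = √(a² + b²) = √(0.12839 + 0.19510) = 0.56876.
True dip = arctan(0.56876) = 29.63°, dipping toward SE (azimuth ≈ 141°).

29.63°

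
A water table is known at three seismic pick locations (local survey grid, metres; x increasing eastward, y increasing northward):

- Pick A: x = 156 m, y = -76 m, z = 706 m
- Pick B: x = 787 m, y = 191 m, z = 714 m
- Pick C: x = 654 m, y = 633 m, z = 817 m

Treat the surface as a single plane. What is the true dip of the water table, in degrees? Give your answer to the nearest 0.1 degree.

12.6°

Let the plane be z = a·x + b·y + c.
Pick B−Pick A: 631a + 267b = 8;  Pick C−Pick A: 498a + 709b = 111.
Solving gives a = −0.07622, b = 0.21010.
Gradient magnitude |∇z| = √(a² + b²) = √(0.00581 + 0.04414) = 0.22350.
True dip = arctan(0.22350) = 12.6°, dipping toward SSE (azimuth ≈ 160°).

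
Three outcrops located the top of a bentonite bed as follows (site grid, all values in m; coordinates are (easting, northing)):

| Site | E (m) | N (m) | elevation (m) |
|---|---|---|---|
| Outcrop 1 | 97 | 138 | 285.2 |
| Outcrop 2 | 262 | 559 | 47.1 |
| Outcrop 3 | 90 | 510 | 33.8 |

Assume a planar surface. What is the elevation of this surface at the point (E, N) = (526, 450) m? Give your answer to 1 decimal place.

191.1 m

Two edge vectors: Outcrop 1→Outcrop 2 = (165, 421, -238.1), Outcrop 1→Outcrop 3 = (-7, 372, -251.4).
Normal n = (Outcrop 1→Outcrop 2) × (Outcrop 1→Outcrop 3) = (-17266.2, 43147.7, 64327).
So ∂z/∂E = −n_x/n_z = 0.26841 and ∂z/∂N = −n_y/n_z = −0.67076.
Intercept c from Outcrop 1: 285.2 − 26.04 + 92.56 = 351.73.
At (526, 450): z = 141.2 − 301.8 + 351.73 = 191.1 m.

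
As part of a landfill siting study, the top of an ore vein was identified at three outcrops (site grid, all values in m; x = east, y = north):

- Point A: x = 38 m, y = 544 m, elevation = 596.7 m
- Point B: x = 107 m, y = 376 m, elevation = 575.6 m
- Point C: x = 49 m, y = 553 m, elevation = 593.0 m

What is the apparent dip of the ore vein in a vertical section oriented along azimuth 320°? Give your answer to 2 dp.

Let the plane be z = a·x + b·y + c.
Point B−Point A: 69a − 168b = −21.1;  Point C−Point A: 11a + 9b = −3.7.
Solving gives a = −0.32868, b = −0.00940.
Unit vector along 320° is (sin 320°, cos 320°) = (-0.6428, 0.7660).
Slope in that direction = a·(-0.6428) + b·(0.7660) = 0.20407.
Apparent dip = arctan|0.20407| = 11.53° (true dip is 18.2°, so apparent ≤ true as expected).

11.53°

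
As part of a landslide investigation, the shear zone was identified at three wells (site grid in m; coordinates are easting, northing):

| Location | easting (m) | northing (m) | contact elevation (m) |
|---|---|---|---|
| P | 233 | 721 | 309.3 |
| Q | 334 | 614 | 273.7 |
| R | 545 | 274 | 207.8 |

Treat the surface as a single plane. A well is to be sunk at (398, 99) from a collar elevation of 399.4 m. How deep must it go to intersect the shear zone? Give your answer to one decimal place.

Two edge vectors: P→Q = (101, -107, -35.6), P→R = (312, -447, -101.5).
Normal n = (P→Q) × (P→R) = (-5052.7, -855.7, -11763).
So ∂z/∂easting = −n_x/n_z = −0.42954 and ∂z/∂northing = −n_y/n_z = −0.07275.
Intercept c from P: 309.3 + 100.08 + 52.45 = 461.83.
At (398, 99): z_contact = −170.96 − 7.20 + 461.83 = 283.67 m.
Depth below ground = 399.4 − 283.67 = 115.7 m.

115.7 m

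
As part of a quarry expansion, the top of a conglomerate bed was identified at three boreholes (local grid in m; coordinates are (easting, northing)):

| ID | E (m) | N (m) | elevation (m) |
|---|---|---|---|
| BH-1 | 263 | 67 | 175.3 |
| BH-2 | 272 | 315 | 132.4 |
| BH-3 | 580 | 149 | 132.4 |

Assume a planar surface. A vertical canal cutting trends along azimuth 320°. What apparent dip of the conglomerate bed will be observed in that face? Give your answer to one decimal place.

Two edge vectors: BH-1→BH-2 = (9, 248, -42.9), BH-1→BH-3 = (317, 82, -42.9).
Normal n = (BH-1→BH-2) × (BH-1→BH-3) = (-7121.4, -13213.2, -77878).
So ∂z/∂E = −n_x/n_z = −0.09144 and ∂z/∂N = −n_y/n_z = −0.16967.
Unit vector along 320° is (sin 320°, cos 320°) = (-0.6428, 0.7660).
Slope in that direction = a·(-0.6428) + b·(0.7660) = −0.07119.
Apparent dip = arctan|0.07119| = 4.1° (true dip is 10.9°, so apparent ≤ true as expected).

4.1°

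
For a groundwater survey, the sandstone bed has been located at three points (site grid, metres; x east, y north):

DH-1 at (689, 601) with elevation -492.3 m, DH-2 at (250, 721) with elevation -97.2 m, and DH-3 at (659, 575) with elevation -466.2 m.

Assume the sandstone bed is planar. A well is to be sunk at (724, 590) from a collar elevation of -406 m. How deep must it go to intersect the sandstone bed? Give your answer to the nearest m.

118 m

Two edge vectors: DH-1→DH-2 = (-439, 120, 395.1), DH-1→DH-3 = (-30, -26, 26.1).
Normal n = (DH-1→DH-2) × (DH-1→DH-3) = (13404.6, -395.1, 15014).
So ∂z/∂x = −n_x/n_z = −0.89281 and ∂z/∂y = −n_y/n_z = 0.02632.
Intercept c from DH-1: -492.3 + 615.14 − 15.82 = 107.03.
At (724, 590): z_contact = −646.4 + 15.5 + 107.03 = -523.8 m.
Depth below ground = -406 − (-523.8) = 118 m.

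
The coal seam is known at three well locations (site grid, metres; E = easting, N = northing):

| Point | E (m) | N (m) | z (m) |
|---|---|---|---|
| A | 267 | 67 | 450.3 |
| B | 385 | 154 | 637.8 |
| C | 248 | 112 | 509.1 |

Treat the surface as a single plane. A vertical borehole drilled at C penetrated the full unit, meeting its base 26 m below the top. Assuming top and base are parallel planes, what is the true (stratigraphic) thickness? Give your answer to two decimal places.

13.89 m

Two edge vectors: A→B = (118, 87, 187.5), A→C = (-19, 45, 58.8).
Normal n = (A→B) × (A→C) = (-3321.9, -10500.9, 6963).
So ∂z/∂E = −n_x/n_z = 0.47708 and ∂z/∂N = −n_y/n_z = 1.50810.
|∇z| = √(a²+b²) = 1.58176, so dip δ = arctan(1.58176) = 57.70°.
True thickness = vertical thickness × cos δ = 26 × cos 57.70° = 13.89 m.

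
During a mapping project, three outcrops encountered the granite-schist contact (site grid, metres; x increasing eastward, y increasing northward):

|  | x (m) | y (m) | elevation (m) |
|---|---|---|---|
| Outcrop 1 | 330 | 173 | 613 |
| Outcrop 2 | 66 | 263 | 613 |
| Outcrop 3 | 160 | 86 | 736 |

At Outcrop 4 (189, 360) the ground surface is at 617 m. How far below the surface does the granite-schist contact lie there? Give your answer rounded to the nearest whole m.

122 m

Two edge vectors: Outcrop 1→Outcrop 2 = (-264, 90, 0), Outcrop 1→Outcrop 3 = (-170, -87, 123).
Normal n = (Outcrop 1→Outcrop 2) × (Outcrop 1→Outcrop 3) = (11070, 32472, 38268).
So ∂z/∂x = −n_x/n_z = −0.28928 and ∂z/∂y = −n_y/n_z = −0.84854.
Intercept c from Outcrop 1: 613 + 95.46 + 146.80 = 855.26.
At (189, 360): z_contact = −54.7 − 305.5 + 855.26 = 495.1 m.
Depth below ground = 617 − 495.1 = 122 m.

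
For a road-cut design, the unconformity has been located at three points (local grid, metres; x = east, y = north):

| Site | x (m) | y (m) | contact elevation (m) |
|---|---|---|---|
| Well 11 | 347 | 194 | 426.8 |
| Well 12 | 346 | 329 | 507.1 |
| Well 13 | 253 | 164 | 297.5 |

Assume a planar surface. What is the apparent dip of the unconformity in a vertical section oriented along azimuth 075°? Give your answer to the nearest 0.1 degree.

52.4°

Let the plane be z = a·x + b·y + c.
Well 12−Well 11: −1a + 135b = 80.3;  Well 13−Well 11: −94a − 30b = −129.3.
Solving gives a = 1.18290, b = 0.60358.
Unit vector along 075° is (sin 75°, cos 75°) = (0.9659, 0.2588).
Slope in that direction = a·(0.9659) + b·(0.2588) = 1.29881.
Apparent dip = arctan|1.29881| = 52.4° (true dip is 53.0°, so apparent ≤ true as expected).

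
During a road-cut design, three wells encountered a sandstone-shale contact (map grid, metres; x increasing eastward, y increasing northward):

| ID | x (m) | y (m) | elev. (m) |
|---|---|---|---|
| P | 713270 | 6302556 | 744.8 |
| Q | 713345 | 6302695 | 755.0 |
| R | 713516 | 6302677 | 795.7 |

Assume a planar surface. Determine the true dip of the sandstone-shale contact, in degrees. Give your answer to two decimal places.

Let the plane be z = a·x + b·y + c.
Q−P: 75a + 139b = 10.2;  R−P: 246a + 121b = 50.9.
Solving gives a = 0.23253, b = −0.05208.
Gradient magnitude |∇z| = √(a² + b²) = √(0.05407 + 0.00271) = 0.23829.
True dip = arctan(0.23829) = 13.40°, dipping toward WNW (azimuth ≈ 283°).

13.40°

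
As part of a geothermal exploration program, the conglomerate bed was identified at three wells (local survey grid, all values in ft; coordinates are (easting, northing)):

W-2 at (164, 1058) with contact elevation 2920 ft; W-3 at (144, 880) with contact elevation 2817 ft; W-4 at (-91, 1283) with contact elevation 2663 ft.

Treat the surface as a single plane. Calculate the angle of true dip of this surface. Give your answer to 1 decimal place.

55.3°

Two edge vectors: W-2→W-3 = (-20, -178, -103), W-2→W-4 = (-255, 225, -257).
Normal n = (W-2→W-3) × (W-2→W-4) = (68921, 21125, -49890).
So ∂z/∂E = −n_x/n_z = 1.38146 and ∂z/∂N = −n_y/n_z = 0.42343.
Gradient magnitude |∇z| = √(a² + b²) = √(1.90843 + 0.17929) = 1.44490.
True dip = arctan(1.44490) = 55.3°, dipping toward WSW (azimuth ≈ 253°).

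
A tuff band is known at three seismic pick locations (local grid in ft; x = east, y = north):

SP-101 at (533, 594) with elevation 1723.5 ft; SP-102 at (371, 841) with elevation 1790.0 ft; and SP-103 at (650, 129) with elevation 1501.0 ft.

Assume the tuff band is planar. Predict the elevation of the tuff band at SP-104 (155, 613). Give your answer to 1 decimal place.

1539.4 ft

Let the plane be z = a·x + b·y + c.
SP-102−SP-101: −162a + 247b = 66.5;  SP-103−SP-101: 117a − 465b = −222.5.
Solving gives a = 0.51765, b = 0.60874.
Then c = 1723.5 − a·533 − b·594 = 1086.00.
At (155, 613): z = 80.2 + 373.2 + 1086.00 = 1539.4 ft.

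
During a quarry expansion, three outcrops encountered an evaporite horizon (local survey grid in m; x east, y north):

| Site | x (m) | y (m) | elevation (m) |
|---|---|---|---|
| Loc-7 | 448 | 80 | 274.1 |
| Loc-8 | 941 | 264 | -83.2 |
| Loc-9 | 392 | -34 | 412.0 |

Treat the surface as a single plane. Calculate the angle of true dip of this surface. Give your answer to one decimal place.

47.7°

Two edge vectors: Loc-7→Loc-8 = (493, 184, -357.3), Loc-7→Loc-9 = (-56, -114, 137.9).
Normal n = (Loc-7→Loc-8) × (Loc-7→Loc-9) = (-15358.6, -47975.9, -45898).
So ∂z/∂x = −n_x/n_z = −0.33462 and ∂z/∂y = −n_y/n_z = −1.04527.
Gradient magnitude |∇z| = √(a² + b²) = √(0.11197 + 1.09259) = 1.09753.
True dip = arctan(1.09753) = 47.7°, dipping toward NNE (azimuth ≈ 018°).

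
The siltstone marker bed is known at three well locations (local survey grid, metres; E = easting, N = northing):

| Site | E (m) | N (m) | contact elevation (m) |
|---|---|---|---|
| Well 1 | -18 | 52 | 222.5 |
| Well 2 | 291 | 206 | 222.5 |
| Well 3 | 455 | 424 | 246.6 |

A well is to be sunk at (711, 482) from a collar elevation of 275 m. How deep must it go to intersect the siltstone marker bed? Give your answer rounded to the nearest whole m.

41 m

Let the plane be z = a·E + b·N + c.
Well 2−Well 1: 309a + 154b = 0;  Well 3−Well 1: 473a + 372b = 24.1.
Solving gives a = −0.08814, b = 0.17686.
Then c = 222.5 − a·-18 − b·52 = 211.72.
At (711, 482): z_contact = −62.7 + 85.2 + 211.72 = 234.3 m.
Depth below ground = 275 − 234.3 = 41 m.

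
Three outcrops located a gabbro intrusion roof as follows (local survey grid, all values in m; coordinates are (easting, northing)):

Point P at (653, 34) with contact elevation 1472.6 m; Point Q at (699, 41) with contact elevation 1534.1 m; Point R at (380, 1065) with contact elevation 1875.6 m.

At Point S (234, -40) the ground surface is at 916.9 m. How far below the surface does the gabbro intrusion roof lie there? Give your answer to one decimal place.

Let the plane be z = a·E + b·N + c.
Point Q−Point P: 46a + 7b = 61.5;  Point R−Point P: −273a + 1031b = 403.
Solving gives a = 1.227993, b = 0.716045.
Then c = 1472.6 − a·653 − b·34 = 646.37.
At (234, -40): z_contact = 287.35 − 28.64 + 646.37 = 905.08 m.
Depth below ground = 916.9 − 905.08 = 11.8 m.

11.8 m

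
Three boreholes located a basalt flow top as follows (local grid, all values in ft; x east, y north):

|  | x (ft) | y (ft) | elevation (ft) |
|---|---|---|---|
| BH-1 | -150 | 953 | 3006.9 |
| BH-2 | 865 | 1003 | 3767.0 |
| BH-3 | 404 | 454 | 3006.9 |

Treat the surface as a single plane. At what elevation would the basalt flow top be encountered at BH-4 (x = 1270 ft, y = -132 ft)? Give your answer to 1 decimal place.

Let the plane be z = a·x + b·y + c.
BH-2−BH-1: 1015a + 50b = 760.1;  BH-3−BH-1: 554a − 499b = 0.
Solving gives a = 0.710035, b = 0.788295.
Then c = 3006.9 − a·-150 − b·953 = 2362.16.
At (1270, -132): z = 901.7 − 104.1 + 2362.16 = 3159.8 ft.

3159.8 ft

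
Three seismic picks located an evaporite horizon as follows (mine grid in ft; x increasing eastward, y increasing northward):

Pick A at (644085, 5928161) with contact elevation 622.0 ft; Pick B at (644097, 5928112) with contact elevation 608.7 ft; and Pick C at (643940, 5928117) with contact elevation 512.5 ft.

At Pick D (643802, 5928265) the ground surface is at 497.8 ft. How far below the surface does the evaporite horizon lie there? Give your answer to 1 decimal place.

8.9 ft

Two edge vectors: Pick A→Pick B = (12, -49, -13.3), Pick A→Pick C = (-145, -44, -109.5).
Normal n = (Pick A→Pick B) × (Pick A→Pick C) = (4780.3, 3242.5, -7633).
So ∂z/∂x = −n_x/n_z = 0.626267523 and ∂z/∂y = −n_y/n_z = 0.424800210.
Intercept c from Pick A: 622 − 403369.52 − 2518284.04 = −2921031.55.
At (643802, 5928265): z_contact = 403192.28 + 2518328.21 − 2921031.55 = 488.95 ft.
Depth below ground = 497.8 − 488.95 = 8.9 ft.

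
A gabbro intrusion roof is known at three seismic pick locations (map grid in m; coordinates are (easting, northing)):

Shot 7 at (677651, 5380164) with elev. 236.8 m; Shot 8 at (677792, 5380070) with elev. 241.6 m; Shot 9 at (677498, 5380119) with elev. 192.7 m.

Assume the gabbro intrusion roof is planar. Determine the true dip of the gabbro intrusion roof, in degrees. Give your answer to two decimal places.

18.68°

Two edge vectors: Shot 7→Shot 8 = (141, -94, 4.8), Shot 7→Shot 9 = (-153, -45, -44.1).
Normal n = (Shot 7→Shot 8) × (Shot 7→Shot 9) = (4361.4, 5483.7, -20727).
So ∂z/∂E = −n_x/n_z = 0.21042 and ∂z/∂N = −n_y/n_z = 0.26457.
Gradient magnitude |∇z| = √(a² + b²) = √(0.04428 + 0.07000) = 0.33804.
True dip = arctan(0.33804) = 18.68°, dipping toward SW (azimuth ≈ 218°).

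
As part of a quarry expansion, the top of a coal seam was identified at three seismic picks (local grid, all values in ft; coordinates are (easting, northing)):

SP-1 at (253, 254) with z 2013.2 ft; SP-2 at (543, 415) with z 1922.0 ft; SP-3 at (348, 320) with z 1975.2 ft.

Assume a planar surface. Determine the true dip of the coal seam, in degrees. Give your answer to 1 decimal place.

31.5°

Two edge vectors: SP-1→SP-2 = (290, 161, -91.2), SP-1→SP-3 = (95, 66, -38).
Normal n = (SP-1→SP-2) × (SP-1→SP-3) = (-98.8, 2356, 3845).
So ∂z/∂E = −n_x/n_z = 0.02570 and ∂z/∂N = −n_y/n_z = −0.61274.
Gradient magnitude |∇z| = √(a² + b²) = √(0.00066 + 0.37545) = 0.61328.
True dip = arctan(0.61328) = 31.5°, dipping toward N (azimuth ≈ 358°).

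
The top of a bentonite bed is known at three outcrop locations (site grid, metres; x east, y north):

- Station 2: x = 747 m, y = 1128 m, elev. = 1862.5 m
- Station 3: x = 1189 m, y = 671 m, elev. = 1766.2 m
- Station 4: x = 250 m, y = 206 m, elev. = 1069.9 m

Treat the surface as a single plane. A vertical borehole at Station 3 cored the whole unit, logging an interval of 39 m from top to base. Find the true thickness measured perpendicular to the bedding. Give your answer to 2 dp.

Let the plane be z = a·x + b·y + c.
Station 3−Station 2: 442a − 457b = −96.3;  Station 4−Station 2: −497a − 922b = −792.6.
Solving gives a = 0.43083, b = 0.62741.
|∇z| = √(a²+b²) = 0.76110, so dip δ = arctan(0.76110) = 37.27°.
True thickness = vertical thickness × cos δ = 39 × cos 37.27° = 31.03 m.

31.03 m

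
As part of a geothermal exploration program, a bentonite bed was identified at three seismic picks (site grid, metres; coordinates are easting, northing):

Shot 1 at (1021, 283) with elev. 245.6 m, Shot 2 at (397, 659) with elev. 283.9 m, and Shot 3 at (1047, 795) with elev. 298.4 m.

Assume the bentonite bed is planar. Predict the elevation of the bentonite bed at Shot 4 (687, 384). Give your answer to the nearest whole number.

Let the plane be z = a·easting + b·northing + c.
Shot 2−Shot 1: −624a + 376b = 38.3;  Shot 3−Shot 1: 26a + 512b = 52.8.
Solving gives a = 0.00074, b = 0.10309.
Then c = 245.6 − a·1021 − b·283 = 215.67.
At (687, 384): z = 0.5 + 39.6 + 215.67 = 255.8 m.

256 m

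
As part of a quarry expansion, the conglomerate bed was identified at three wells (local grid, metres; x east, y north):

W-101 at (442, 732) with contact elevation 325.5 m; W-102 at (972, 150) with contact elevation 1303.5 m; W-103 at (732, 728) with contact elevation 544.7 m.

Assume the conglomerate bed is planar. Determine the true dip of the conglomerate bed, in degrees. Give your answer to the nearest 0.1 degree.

51.3°

Let the plane be z = a·x + b·y + c.
W-102−W-101: 530a − 582b = 978;  W-103−W-101: 290a − 4b = 219.2.
Solving gives a = 0.74200, b = −1.00470.
Gradient magnitude |∇z| = √(a² + b²) = √(0.55057 + 1.00943) = 1.24900.
True dip = arctan(1.24900) = 51.3°, dipping toward NW (azimuth ≈ 324°).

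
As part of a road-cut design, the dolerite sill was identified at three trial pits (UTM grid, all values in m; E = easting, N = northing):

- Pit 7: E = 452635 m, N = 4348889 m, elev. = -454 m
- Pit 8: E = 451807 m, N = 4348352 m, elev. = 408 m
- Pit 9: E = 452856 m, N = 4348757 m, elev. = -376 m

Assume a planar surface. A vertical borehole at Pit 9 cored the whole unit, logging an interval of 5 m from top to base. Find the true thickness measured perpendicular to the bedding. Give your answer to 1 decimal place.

Let the plane be z = a·E + b·N + c.
Pit 8−Pit 7: −828a − 537b = 862;  Pit 9−Pit 7: 221a − 132b = 78.
Solving gives a = −0.31538, b = −1.11893.
|∇z| = √(a²+b²) = 1.16253, so dip δ = arctan(1.16253) = 49.30°.
True thickness = vertical thickness × cos δ = 5 × cos 49.30° = 3.3 m.

3.3 m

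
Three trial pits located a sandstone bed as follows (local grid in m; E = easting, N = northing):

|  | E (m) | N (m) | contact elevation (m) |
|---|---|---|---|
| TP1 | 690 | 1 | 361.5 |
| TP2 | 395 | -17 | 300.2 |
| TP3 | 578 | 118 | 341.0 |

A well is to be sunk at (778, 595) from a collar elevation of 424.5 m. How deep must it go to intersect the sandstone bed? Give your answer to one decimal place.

Two edge vectors: TP1→TP2 = (-295, -18, -61.3), TP1→TP3 = (-112, 117, -20.5).
Normal n = (TP1→TP2) × (TP1→TP3) = (7541.1, 818.1, -36531).
So ∂z/∂E = −n_x/n_z = 0.20643 and ∂z/∂N = −n_y/n_z = 0.02239.
Intercept c from TP1: 361.5 − 142.44 − 0.02 = 219.04.
At (778, 595): z_contact = 160.60 + 13.32 + 219.04 = 392.97 m.
Depth below ground = 424.5 − 392.97 = 31.5 m.

31.5 m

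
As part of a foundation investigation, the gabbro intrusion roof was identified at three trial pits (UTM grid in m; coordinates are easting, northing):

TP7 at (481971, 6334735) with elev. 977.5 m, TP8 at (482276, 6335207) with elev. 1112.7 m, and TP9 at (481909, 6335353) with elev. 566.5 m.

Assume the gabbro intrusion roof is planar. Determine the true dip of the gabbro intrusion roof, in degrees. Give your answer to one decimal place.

54.1°

Two edge vectors: TP7→TP8 = (305, 472, 135.2), TP7→TP9 = (-62, 618, -411).
Normal n = (TP7→TP8) × (TP7→TP9) = (-277545.6, 116972.6, 217754).
So ∂z/∂easting = −n_x/n_z = 1.27458 and ∂z/∂northing = −n_y/n_z = −0.53718.
Gradient magnitude |∇z| = √(a² + b²) = √(1.62456 + 0.28856) = 1.38316.
True dip = arctan(1.38316) = 54.1°, dipping toward WNW (azimuth ≈ 293°).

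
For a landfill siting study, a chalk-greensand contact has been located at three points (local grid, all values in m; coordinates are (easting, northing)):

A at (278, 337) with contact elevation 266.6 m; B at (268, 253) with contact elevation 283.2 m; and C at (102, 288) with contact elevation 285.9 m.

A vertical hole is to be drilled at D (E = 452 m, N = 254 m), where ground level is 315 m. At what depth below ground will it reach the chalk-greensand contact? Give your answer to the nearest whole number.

Let the plane be z = a·E + b·N + c.
B−A: −10a − 84b = 16.6;  C−A: −176a − 49b = 19.3.
Solving gives a = −0.05651, b = −0.19089.
Then c = 266.6 − a·278 − b·337 = 346.64.
At (452, 254): z_contact = −25.5 − 48.5 + 346.64 = 272.6 m.
Depth below ground = 315 − 272.6 = 42 m.

42 m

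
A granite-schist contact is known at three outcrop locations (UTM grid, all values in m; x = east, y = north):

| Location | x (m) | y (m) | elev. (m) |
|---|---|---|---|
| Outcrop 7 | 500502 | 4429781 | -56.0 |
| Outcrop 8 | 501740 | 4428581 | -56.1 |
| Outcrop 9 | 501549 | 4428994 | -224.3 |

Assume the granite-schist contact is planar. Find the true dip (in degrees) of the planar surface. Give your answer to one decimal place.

45.8°

Two edge vectors: Outcrop 7→Outcrop 8 = (1238, -1200, -0.1), Outcrop 7→Outcrop 9 = (1047, -787, -168.3).
Normal n = (Outcrop 7→Outcrop 8) × (Outcrop 7→Outcrop 9) = (201881.3, 208250.7, 282094).
So ∂z/∂x = −n_x/n_z = −0.71565 and ∂z/∂y = −n_y/n_z = −0.73823.
Gradient magnitude |∇z| = √(a² + b²) = √(0.51216 + 0.54499) = 1.02818.
True dip = arctan(1.02818) = 45.8°, dipping toward NE (azimuth ≈ 044°).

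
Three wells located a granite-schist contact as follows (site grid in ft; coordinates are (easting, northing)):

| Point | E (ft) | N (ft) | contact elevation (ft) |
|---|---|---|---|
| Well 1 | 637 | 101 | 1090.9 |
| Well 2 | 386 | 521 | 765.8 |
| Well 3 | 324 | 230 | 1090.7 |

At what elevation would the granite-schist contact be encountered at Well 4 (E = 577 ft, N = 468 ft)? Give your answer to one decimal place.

739.5 ft

Let the plane be z = a·E + b·N + c.
Well 2−Well 1: −251a + 420b = −325.1;  Well 3−Well 1: −313a + 129b = −0.2.
Solving gives a = −0.42242, b = −1.02649.
Then c = 1090.9 − a·637 − b·101 = 1463.66.
At (577, 468): z = −243.7 − 480.4 + 1463.66 = 739.5 ft.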